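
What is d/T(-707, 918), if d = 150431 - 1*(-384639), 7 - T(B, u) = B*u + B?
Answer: 53507/64974 ≈ 0.82351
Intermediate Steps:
T(B, u) = 7 - B - B*u (T(B, u) = 7 - (B*u + B) = 7 - (B + B*u) = 7 + (-B - B*u) = 7 - B - B*u)
d = 535070 (d = 150431 + 384639 = 535070)
d/T(-707, 918) = 535070/(7 - 1*(-707) - 1*(-707)*918) = 535070/(7 + 707 + 649026) = 535070/649740 = 535070*(1/649740) = 53507/64974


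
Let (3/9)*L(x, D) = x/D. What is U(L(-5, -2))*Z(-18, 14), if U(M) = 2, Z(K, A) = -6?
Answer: -12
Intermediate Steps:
L(x, D) = 3*x/D (L(x, D) = 3*(x/D) = 3*x/D)
U(L(-5, -2))*Z(-18, 14) = 2*(-6) = -12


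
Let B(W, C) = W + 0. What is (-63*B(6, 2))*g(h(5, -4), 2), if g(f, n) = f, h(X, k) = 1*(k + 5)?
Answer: -378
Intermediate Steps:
h(X, k) = 5 + k (h(X, k) = 1*(5 + k) = 5 + k)
B(W, C) = W
(-63*B(6, 2))*g(h(5, -4), 2) = (-63*6)*(5 - 4) = -378*1 = -378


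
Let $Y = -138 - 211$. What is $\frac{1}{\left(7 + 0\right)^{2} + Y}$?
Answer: $- \frac{1}{300} \approx -0.0033333$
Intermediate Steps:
$Y = -349$
$\frac{1}{\left(7 + 0\right)^{2} + Y} = \frac{1}{\left(7 + 0\right)^{2} - 349} = \frac{1}{7^{2} - 349} = \frac{1}{49 - 349} = \frac{1}{-300} = - \frac{1}{300}$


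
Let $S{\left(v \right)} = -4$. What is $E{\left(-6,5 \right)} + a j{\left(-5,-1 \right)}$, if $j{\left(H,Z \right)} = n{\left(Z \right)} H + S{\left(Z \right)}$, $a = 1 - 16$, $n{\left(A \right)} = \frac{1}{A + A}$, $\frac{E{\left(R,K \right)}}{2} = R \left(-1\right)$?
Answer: $\frac{69}{2} \approx 34.5$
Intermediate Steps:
$E{\left(R,K \right)} = - 2 R$ ($E{\left(R,K \right)} = 2 R \left(-1\right) = 2 \left(- R\right) = - 2 R$)
$n{\left(A \right)} = \frac{1}{2 A}$
$a = -15$ ($a = 1 - 16 = -15$)
$j{\left(H,Z \right)} = -4 + \frac{H}{2 Z}$ ($j{\left(H,Z \right)} = \frac{1}{2 Z} H - 4 = \frac{H}{2 Z} - 4 = -4 + \frac{H}{2 Z}$)
$E{\left(-6,5 \right)} + a j{\left(-5,-1 \right)} = \left(-2\right) \left(-6\right) - 15 \left(-4 + \frac{1}{2} \left(-5\right) \frac{1}{-1}\right) = 12 - 15 \left(-4 + \frac{1}{2} \left(-5\right) \left(-1\right)\right) = 12 - 15 \left(-4 + \frac{5}{2}\right) = 12 - - \frac{45}{2} = 12 + \frac{45}{2} = \frac{69}{2}$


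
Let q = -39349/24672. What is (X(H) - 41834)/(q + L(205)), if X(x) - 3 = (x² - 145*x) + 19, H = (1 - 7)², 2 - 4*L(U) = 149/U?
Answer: 231321711360/6456697 ≈ 35827.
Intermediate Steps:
q = -39349/24672 (q = -39349*1/24672 = -39349/24672 ≈ -1.5949)
L(U) = ½ - 149/(4*U)
H = 36 (H = (-6)² = 36)
X(x) = 22 + x² - 145*x (X(x) = 3 + ((x² - 145*x) + 19) = 3 + (19 + x² - 145*x) = 22 + x² - 145*x)
(X(H) - 41834)/(q + L(205)) = ((22 + 36² - 145*36) - 41834)/(-39349/24672 + (¼)*(-149 + 2*205)/205) = ((22 + 1296 - 5220) - 41834)/(-39349/24672 + (¼)*(1/205)*(-149 + 410)) = (-3902 - 41834)/(-39349/24672 + (¼)*(1/205)*261) = -45736/(-39349/24672 + 261/820) = -45736/(-6456697/5057760) = -45736*(-5057760/6456697) = 231321711360/6456697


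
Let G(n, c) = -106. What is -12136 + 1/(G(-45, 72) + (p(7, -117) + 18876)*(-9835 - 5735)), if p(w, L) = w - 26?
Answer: -3563173241057/293603596 ≈ -12136.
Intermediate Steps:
p(w, L) = -26 + w
-12136 + 1/(G(-45, 72) + (p(7, -117) + 18876)*(-9835 - 5735)) = -12136 + 1/(-106 + ((-26 + 7) + 18876)*(-9835 - 5735)) = -12136 + 1/(-106 + (-19 + 18876)*(-15570)) = -12136 + 1/(-106 + 18857*(-15570)) = -12136 + 1/(-106 - 293603490) = -12136 + 1/(-293603596) = -12136 - 1/293603596 = -3563173241057/293603596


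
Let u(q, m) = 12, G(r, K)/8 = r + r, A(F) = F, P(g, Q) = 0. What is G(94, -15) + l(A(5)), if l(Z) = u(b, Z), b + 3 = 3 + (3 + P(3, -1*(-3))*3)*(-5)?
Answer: 1516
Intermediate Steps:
b = -15 (b = -3 + (3 + (3 + 0*3)*(-5)) = -3 + (3 + (3 + 0)*(-5)) = -3 + (3 + 3*(-5)) = -3 + (3 - 15) = -3 - 12 = -15)
G(r, K) = 16*r (G(r, K) = 8*(r + r) = 8*(2*r) = 16*r)
l(Z) = 12
G(94, -15) + l(A(5)) = 16*94 + 12 = 1504 + 12 = 1516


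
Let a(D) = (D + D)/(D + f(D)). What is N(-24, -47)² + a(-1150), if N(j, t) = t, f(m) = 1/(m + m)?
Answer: 5848097209/2645001 ≈ 2211.0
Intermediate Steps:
f(m) = 1/(2*m)
a(D) = 2*D/(D + 1/(2*D)) (a(D) = (D + D)/(D + 1/(2*D)) = (2*D)/(D + 1/(2*D)) = 2*D/(D + 1/(2*D)))
N(-24, -47)² + a(-1150) = (-47)² + 4*(-1150)²/(1 + 2*(-1150)²) = 2209 + 4*1322500/(1 + 2*1322500) = 2209 + 4*1322500/(1 + 2645000) = 2209 + 4*1322500/2645001 = 2209 + 4*1322500*(1/2645001) = 2209 + 5290000/2645001 = 5848097209/2645001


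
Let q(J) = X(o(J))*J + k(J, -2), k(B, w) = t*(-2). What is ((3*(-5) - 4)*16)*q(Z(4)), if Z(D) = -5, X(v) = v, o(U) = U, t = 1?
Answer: -6992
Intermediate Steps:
k(B, w) = -2 (k(B, w) = 1*(-2) = -2)
q(J) = -2 + J² (q(J) = J*J - 2 = J² - 2 = -2 + J²)
((3*(-5) - 4)*16)*q(Z(4)) = ((3*(-5) - 4)*16)*(-2 + (-5)²) = ((-15 - 4)*16)*(-2 + 25) = -19*16*23 = -304*23 = -6992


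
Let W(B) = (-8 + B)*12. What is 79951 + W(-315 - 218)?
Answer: 73459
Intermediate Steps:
W(B) = -96 + 12*B
79951 + W(-315 - 218) = 79951 + (-96 + 12*(-315 - 218)) = 79951 + (-96 + 12*(-533)) = 79951 + (-96 - 6396) = 79951 - 6492 = 73459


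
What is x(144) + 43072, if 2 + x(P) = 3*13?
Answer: 43109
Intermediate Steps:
x(P) = 37 (x(P) = -2 + 3*13 = -2 + 39 = 37)
x(144) + 43072 = 37 + 43072 = 43109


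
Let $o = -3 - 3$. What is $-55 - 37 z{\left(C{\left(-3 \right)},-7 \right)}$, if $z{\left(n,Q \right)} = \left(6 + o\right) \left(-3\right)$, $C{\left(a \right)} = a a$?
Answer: $-55$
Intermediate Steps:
$o = -6$
$C{\left(a \right)} = a^{2}$
$z{\left(n,Q \right)} = 0$ ($z{\left(n,Q \right)} = \left(6 - 6\right) \left(-3\right) = 0 \left(-3\right) = 0$)
$-55 - 37 z{\left(C{\left(-3 \right)},-7 \right)} = -55 - 0 = -55 + 0 = -55$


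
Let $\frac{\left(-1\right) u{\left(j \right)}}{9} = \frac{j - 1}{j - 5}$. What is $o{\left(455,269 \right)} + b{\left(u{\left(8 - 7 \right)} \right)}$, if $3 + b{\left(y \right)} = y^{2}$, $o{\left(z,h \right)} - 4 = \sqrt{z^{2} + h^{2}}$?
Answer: $1 + \sqrt{279386} \approx 529.57$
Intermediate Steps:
$o{\left(z,h \right)} = 4 + \sqrt{h^{2} + z^{2}}$ ($o{\left(z,h \right)} = 4 + \sqrt{z^{2} + h^{2}} = 4 + \sqrt{h^{2} + z^{2}}$)
$u{\left(j \right)} = - \frac{9 \left(-1 + j\right)}{-5 + j}$ ($u{\left(j \right)} = - 9 \frac{j - 1}{j - 5} = - 9 \frac{-1 + j}{-5 + j} = - \frac{9 \left(-1 + j\right)}{-5 + j}$)
$b{\left(y \right)} = -3 + y^{2}$
$o{\left(455,269 \right)} + b{\left(u{\left(8 - 7 \right)} \right)} = \left(4 + \sqrt{269^{2} + 455^{2}}\right) - \left(3 - \left(\frac{9 \left(1 - \left(8 - 7\right)\right)}{-5 + \left(8 - 7\right)}\right)^{2}\right) = \left(4 + \sqrt{72361 + 207025}\right) - \left(3 - \left(\frac{9 \left(1 - 1\right)}{-5 + 1}\right)^{2}\right) = \left(4 + \sqrt{279386}\right) - \left(3 - \left(\frac{9 \left(1 - 1\right)}{-4}\right)^{2}\right) = \left(4 + \sqrt{279386}\right) - \left(3 - \left(9 \left(- \frac{1}{4}\right) 0\right)^{2}\right) = \left(4 + \sqrt{279386}\right) - \left(3 - 0^{2}\right) = \left(4 + \sqrt{279386}\right) + \left(-3 + 0\right) = \left(4 + \sqrt{279386}\right) - 3 = 1 + \sqrt{279386}$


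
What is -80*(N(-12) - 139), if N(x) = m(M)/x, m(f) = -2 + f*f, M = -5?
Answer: 33820/3 ≈ 11273.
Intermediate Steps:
m(f) = -2 + f²
N(x) = 23/x (N(x) = (-2 + (-5)²)/x = (-2 + 25)/x = 23/x)
-80*(N(-12) - 139) = -80*(23/(-12) - 139) = -80*(23*(-1/12) - 139) = -80*(-23/12 - 139) = -80*(-1691/12) = 33820/3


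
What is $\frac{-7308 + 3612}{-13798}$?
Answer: $\frac{1848}{6899} \approx 0.26786$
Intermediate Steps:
$\frac{-7308 + 3612}{-13798} = \left(-3696\right) \left(- \frac{1}{13798}\right) = \frac{1848}{6899}$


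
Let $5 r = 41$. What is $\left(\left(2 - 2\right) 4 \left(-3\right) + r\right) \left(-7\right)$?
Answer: $- \frac{287}{5} \approx -57.4$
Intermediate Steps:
$r = \frac{41}{5}$ ($r = \frac{1}{5} \cdot 41 = \frac{41}{5} \approx 8.2$)
$\left(\left(2 - 2\right) 4 \left(-3\right) + r\right) \left(-7\right) = \left(\left(2 - 2\right) 4 \left(-3\right) + \frac{41}{5}\right) \left(-7\right) = \left(0 \cdot 4 \left(-3\right) + \frac{41}{5}\right) \left(-7\right) = \left(0 \left(-3\right) + \frac{41}{5}\right) \left(-7\right) = \left(0 + \frac{41}{5}\right) \left(-7\right) = \frac{41}{5} \left(-7\right) = - \frac{287}{5}$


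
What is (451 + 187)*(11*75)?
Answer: 526350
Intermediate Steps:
(451 + 187)*(11*75) = 638*825 = 526350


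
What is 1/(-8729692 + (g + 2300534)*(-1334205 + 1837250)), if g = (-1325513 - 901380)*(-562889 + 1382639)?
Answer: -1/918305245021007412 ≈ -1.0890e-18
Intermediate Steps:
g = -1825495536750 (g = -2226893*819750 = -1825495536750)
1/(-8729692 + (g + 2300534)*(-1334205 + 1837250)) = 1/(-8729692 + (-1825495536750 + 2300534)*(-1334205 + 1837250)) = 1/(-8729692 - 1825493236216*503045) = 1/(-8729692 - 918305245012277720) = 1/(-918305245021007412) = -1/918305245021007412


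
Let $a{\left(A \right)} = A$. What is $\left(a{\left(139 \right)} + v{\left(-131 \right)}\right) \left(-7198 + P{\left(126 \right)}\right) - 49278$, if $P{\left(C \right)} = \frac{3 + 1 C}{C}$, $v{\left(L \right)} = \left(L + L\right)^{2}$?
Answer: $- \frac{20793313435}{42} \approx -4.9508 \cdot 10^{8}$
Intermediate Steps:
$v{\left(L \right)} = 4 L^{2}$ ($v{\left(L \right)} = \left(2 L\right)^{2} = 4 L^{2}$)
$P{\left(C \right)} = \frac{3 + C}{C}$
$\left(a{\left(139 \right)} + v{\left(-131 \right)}\right) \left(-7198 + P{\left(126 \right)}\right) - 49278 = \left(139 + 4 \left(-131\right)^{2}\right) \left(-7198 + \frac{3 + 126}{126}\right) - 49278 = \left(139 + 4 \cdot 17161\right) \left(-7198 + \frac{1}{126} \cdot 129\right) - 49278 = \left(139 + 68644\right) \left(-7198 + \frac{43}{42}\right) - 49278 = 68783 \left(- \frac{302273}{42}\right) - 49278 = - \frac{20791243759}{42} - 49278 = - \frac{20793313435}{42}$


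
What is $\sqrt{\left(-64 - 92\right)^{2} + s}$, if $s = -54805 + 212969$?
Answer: $50 \sqrt{73} \approx 427.2$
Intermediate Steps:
$s = 158164$
$\sqrt{\left(-64 - 92\right)^{2} + s} = \sqrt{\left(-64 - 92\right)^{2} + 158164} = \sqrt{\left(-156\right)^{2} + 158164} = \sqrt{24336 + 158164} = \sqrt{182500} = 50 \sqrt{73}$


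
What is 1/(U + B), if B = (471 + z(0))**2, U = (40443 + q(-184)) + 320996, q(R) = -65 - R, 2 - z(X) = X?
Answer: 1/585287 ≈ 1.7086e-6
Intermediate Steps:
z(X) = 2 - X
U = 361558 (U = (40443 + (-65 - 1*(-184))) + 320996 = (40443 + (-65 + 184)) + 320996 = (40443 + 119) + 320996 = 40562 + 320996 = 361558)
B = 223729 (B = (471 + (2 - 1*0))**2 = (471 + (2 + 0))**2 = (471 + 2)**2 = 473**2 = 223729)
1/(U + B) = 1/(361558 + 223729) = 1/585287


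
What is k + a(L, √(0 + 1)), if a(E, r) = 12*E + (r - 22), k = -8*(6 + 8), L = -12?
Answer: -277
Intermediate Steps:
k = -112 (k = -8*14 = -112)
a(E, r) = -22 + r + 12*E (a(E, r) = 12*E + (-22 + r) = -22 + r + 12*E)
k + a(L, √(0 + 1)) = -112 + (-22 + √(0 + 1) + 12*(-12)) = -112 + (-22 + √1 - 144) = -112 + (-22 + 1 - 144) = -112 - 165 = -277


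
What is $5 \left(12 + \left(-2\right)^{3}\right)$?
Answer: $20$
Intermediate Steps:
$5 \left(12 + \left(-2\right)^{3}\right) = 5 \left(12 - 8\right) = 5 \cdot 4 = 20$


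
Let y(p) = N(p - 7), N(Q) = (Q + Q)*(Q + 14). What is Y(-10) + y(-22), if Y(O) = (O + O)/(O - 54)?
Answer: 13925/16 ≈ 870.31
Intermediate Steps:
N(Q) = 2*Q*(14 + Q) (N(Q) = (2*Q)*(14 + Q) = 2*Q*(14 + Q))
y(p) = 2*(-7 + p)*(7 + p) (y(p) = 2*(p - 7)*(14 + (p - 7)) = 2*(-7 + p)*(14 + (-7 + p)) = 2*(-7 + p)*(7 + p))
Y(O) = 2*O/(-54 + O) (Y(O) = (2*O)/(-54 + O) = 2*O/(-54 + O))
Y(-10) + y(-22) = 2*(-10)/(-54 - 10) + (-98 + 2*(-22)²) = 2*(-10)/(-64) + (-98 + 2*484) = 2*(-10)*(-1/64) + (-98 + 968) = 5/16 + 870 = 13925/16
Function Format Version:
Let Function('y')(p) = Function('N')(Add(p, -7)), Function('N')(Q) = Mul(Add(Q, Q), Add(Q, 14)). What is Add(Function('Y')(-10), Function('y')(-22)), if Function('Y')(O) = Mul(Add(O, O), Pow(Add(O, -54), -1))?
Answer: Rational(13925, 16) ≈ 870.31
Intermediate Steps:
Function('N')(Q) = Mul(2, Q, Add(14, Q)) (Function('N')(Q) = Mul(Mul(2, Q), Add(14, Q)) = Mul(2, Q, Add(14, Q)))
Function('y')(p) = Mul(2, Add(-7, p), Add(7, p)) (Function('y')(p) = Mul(2, Add(p, -7), Add(14, Add(p, -7))) = Mul(2, Add(-7, p), Add(14, Add(-7, p))) = Mul(2, Add(-7, p), Add(7, p)))
Function('Y')(O) = Mul(2, O, Pow(Add(-54, O), -1)) (Function('Y')(O) = Mul(Mul(2, O), Pow(Add(-54, O), -1)) = Mul(2, O, Pow(Add(-54, O), -1)))
Add(Function('Y')(-10), Function('y')(-22)) = Add(Mul(2, -10, Pow(Add(-54, -10), -1)), Add(-98, Mul(2, Pow(-22, 2)))) = Add(Mul(2, -10, Pow(-64, -1)), Add(-98, Mul(2, 484))) = Add(Mul(2, -10, Rational(-1, 64)), Add(-98, 968)) = Add(Rational(5, 16), 870) = Rational(13925, 16)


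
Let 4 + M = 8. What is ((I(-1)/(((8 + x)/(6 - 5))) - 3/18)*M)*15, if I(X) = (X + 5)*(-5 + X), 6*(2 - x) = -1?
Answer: -9250/61 ≈ -151.64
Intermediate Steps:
M = 4 (M = -4 + 8 = 4)
x = 13/6 (x = 2 - 1/6*(-1) = 2 + 1/6 = 13/6 ≈ 2.1667)
I(X) = (-5 + X)*(5 + X) (I(X) = (5 + X)*(-5 + X) = (-5 + X)*(5 + X))
((I(-1)/(((8 + x)/(6 - 5))) - 3/18)*M)*15 = (((-25 + (-1)**2)/(((8 + 13/6)/(6 - 5))) - 3/18)*4)*15 = (((-25 + 1)/(((61/6)/1)) - 3*1/18)*4)*15 = ((-24/((61/6)*1) - 1/6)*4)*15 = ((-24/61/6 - 1/6)*4)*15 = ((-24*6/61 - 1/6)*4)*15 = ((-144/61 - 1/6)*4)*15 = -925/366*4*15 = -1850/183*15 = -9250/61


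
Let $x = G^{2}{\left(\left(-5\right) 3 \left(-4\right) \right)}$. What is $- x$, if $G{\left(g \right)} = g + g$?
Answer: $-14400$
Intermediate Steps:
$G{\left(g \right)} = 2 g$
$x = 14400$ ($x = \left(2 \left(-5\right) 3 \left(-4\right)\right)^{2} = \left(2 \left(\left(-15\right) \left(-4\right)\right)\right)^{2} = \left(2 \cdot 60\right)^{2} = 120^{2} = 14400$)
$- x = \left(-1\right) 14400 = -14400$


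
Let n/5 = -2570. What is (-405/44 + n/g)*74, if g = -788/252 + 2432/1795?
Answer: 2362712603985/4408778 ≈ 5.3591e+5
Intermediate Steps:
n = -12850 (n = 5*(-2570) = -12850)
g = -200399/113085 (g = -788*1/252 + 2432*(1/1795) = -197/63 + 2432/1795 = -200399/113085 ≈ -1.7721)
(-405/44 + n/g)*74 = (-405/44 - 12850/(-200399/113085))*74 = (-405*1/44 - 12850*(-113085/200399))*74 = (-405/44 + 1453142250/200399)*74 = (63857097405/8817556)*74 = 2362712603985/4408778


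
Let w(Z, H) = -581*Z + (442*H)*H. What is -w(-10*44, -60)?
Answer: -1846840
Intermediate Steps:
w(Z, H) = -581*Z + 442*H**2
-w(-10*44, -60) = -(-(-5810)*44 + 442*(-60)**2) = -(-581*(-440) + 442*3600) = -(255640 + 1591200) = -1*1846840 = -1846840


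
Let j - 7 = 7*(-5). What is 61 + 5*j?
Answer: -79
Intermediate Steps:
j = -28 (j = 7 + 7*(-5) = 7 - 35 = -28)
61 + 5*j = 61 + 5*(-28) = 61 - 140 = -79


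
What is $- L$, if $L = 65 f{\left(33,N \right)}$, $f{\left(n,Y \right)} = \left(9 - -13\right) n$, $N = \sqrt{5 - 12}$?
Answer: $-47190$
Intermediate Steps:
$N = i \sqrt{7}$ ($N = \sqrt{-7} = i \sqrt{7} \approx 2.6458 i$)
$f{\left(n,Y \right)} = 22 n$ ($f{\left(n,Y \right)} = \left(9 + 13\right) n = 22 n$)
$L = 47190$ ($L = 65 \cdot 22 \cdot 33 = 65 \cdot 726 = 47190$)
$- L = \left(-1\right) 47190 = -47190$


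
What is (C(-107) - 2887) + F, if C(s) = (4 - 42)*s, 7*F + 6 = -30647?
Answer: -3200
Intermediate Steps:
F = -4379 (F = -6/7 + (1/7)*(-30647) = -6/7 - 30647/7 = -4379)
C(s) = -38*s
(C(-107) - 2887) + F = (-38*(-107) - 2887) - 4379 = (4066 - 2887) - 4379 = 1179 - 4379 = -3200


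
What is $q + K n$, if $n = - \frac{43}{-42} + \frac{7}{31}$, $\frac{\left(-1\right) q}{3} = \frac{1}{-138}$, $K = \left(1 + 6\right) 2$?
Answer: $\frac{74935}{4278} \approx 17.516$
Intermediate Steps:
$K = 14$ ($K = 7 \cdot 2 = 14$)
$q = \frac{1}{46}$ ($q = - \frac{3}{-138} = \left(-3\right) \left(- \frac{1}{138}\right) = \frac{1}{46} \approx 0.021739$)
$n = \frac{1627}{1302}$ ($n = \left(-43\right) \left(- \frac{1}{42}\right) + 7 \cdot \frac{1}{31} = \frac{43}{42} + \frac{7}{31} = \frac{1627}{1302} \approx 1.2496$)
$q + K n = \frac{1}{46} + 14 \cdot \frac{1627}{1302} = \frac{1}{46} + \frac{1627}{93} = \frac{74935}{4278}$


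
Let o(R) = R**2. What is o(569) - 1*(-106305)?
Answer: 430066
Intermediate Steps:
o(569) - 1*(-106305) = 569**2 - 1*(-106305) = 323761 + 106305 = 430066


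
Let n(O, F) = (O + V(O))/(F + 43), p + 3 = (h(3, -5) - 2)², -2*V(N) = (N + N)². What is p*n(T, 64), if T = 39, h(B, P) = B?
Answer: 6006/107 ≈ 56.131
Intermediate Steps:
V(N) = -2*N² (V(N) = -(N + N)²/2 = -4*N²/2 = -2*N²)
p = -2 (p = -3 + (3 - 2)² = -3 + 1² = -3 + 1 = -2)
n(O, F) = (O - 2*O²)/(43 + F) (n(O, F) = (O - 2*O²)/(F + 43) = (O - 2*O²)/(43 + F))
p*n(T, 64) = -78*(1 - 2*39)/(43 + 64) = -78*(1 - 78)/107 = -78*(-77)/107 = -2*(-3003/107) = 6006/107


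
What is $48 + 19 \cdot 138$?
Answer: $2670$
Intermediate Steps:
$48 + 19 \cdot 138 = 48 + 2622 = 2670$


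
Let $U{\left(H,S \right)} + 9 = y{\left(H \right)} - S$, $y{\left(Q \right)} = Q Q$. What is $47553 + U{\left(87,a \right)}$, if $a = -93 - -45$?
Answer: $55161$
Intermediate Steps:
$y{\left(Q \right)} = Q^{2}$
$a = -48$ ($a = -93 + 45 = -48$)
$U{\left(H,S \right)} = -9 + H^{2} - S$ ($U{\left(H,S \right)} = -9 + \left(H^{2} - S\right) = -9 + H^{2} - S$)
$47553 + U{\left(87,a \right)} = 47553 - \left(-39 - 7569\right) = 47553 + \left(-9 + 7569 + 48\right) = 47553 + 7608 = 55161$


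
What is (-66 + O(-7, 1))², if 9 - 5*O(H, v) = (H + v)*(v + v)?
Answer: 95481/25 ≈ 3819.2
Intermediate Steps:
O(H, v) = 9/5 - 2*v*(H + v)/5 (O(H, v) = 9/5 - (H + v)*(v + v)/5 = 9/5 - (H + v)*2*v/5 = 9/5 - 2*v*(H + v)/5)
(-66 + O(-7, 1))² = (-66 + (9/5 - ⅖*1² - ⅖*(-7)*1))² = (-66 + (9/5 - ⅖*1 + 14/5))² = (-66 + (9/5 - ⅖ + 14/5))² = (-66 + 21/5)² = (-309/5)² = 95481/25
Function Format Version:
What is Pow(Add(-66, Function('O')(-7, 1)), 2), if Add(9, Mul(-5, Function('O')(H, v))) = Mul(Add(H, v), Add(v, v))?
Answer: Rational(95481, 25) ≈ 3819.2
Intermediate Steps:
Function('O')(H, v) = Add(Rational(9, 5), Mul(Rational(-2, 5), v, Add(H, v))) (Function('O')(H, v) = Add(Rational(9, 5), Mul(Rational(-1, 5), Mul(Add(H, v), Add(v, v)))) = Add(Rational(9, 5), Mul(Rational(-1, 5), Mul(Add(H, v), Mul(2, v)))) = Add(Rational(9, 5), Mul(Rational(-1, 5), Mul(2, v, Add(H, v)))) = Add(Rational(9, 5), Mul(Rational(-2, 5), v, Add(H, v))))
Pow(Add(-66, Function('O')(-7, 1)), 2) = Pow(Add(-66, Add(Rational(9, 5), Mul(Rational(-2, 5), Pow(1, 2)), Mul(Rational(-2, 5), -7, 1))), 2) = Pow(Add(-66, Add(Rational(9, 5), Mul(Rational(-2, 5), 1), Rational(14, 5))), 2) = Pow(Add(-66, Add(Rational(9, 5), Rational(-2, 5), Rational(14, 5))), 2) = Pow(Add(-66, Rational(21, 5)), 2) = Pow(Rational(-309, 5), 2) = Rational(95481, 25)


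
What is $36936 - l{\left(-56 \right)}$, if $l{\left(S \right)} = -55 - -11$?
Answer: $36980$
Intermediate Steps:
$l{\left(S \right)} = -44$ ($l{\left(S \right)} = -55 + 11 = -44$)
$36936 - l{\left(-56 \right)} = 36936 - -44 = 36936 + 44 = 36980$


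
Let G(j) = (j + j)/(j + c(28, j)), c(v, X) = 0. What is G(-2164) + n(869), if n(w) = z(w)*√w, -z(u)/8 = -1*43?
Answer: 2 + 344*√869 ≈ 10143.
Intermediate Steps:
z(u) = 344 (z(u) = -(-8)*43 = -8*(-43) = 344)
G(j) = 2 (G(j) = (j + j)/(j + 0) = (2*j)/j = 2)
n(w) = 344*√w
G(-2164) + n(869) = 2 + 344*√869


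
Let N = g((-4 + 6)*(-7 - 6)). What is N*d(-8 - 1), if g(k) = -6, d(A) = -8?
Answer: 48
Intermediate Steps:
N = -6
N*d(-8 - 1) = -6*(-8) = 48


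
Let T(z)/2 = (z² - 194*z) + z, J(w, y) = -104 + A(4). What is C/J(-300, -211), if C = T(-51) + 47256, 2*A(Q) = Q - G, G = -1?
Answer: -144288/203 ≈ -710.78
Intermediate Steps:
A(Q) = ½ + Q/2 (A(Q) = (Q - 1*(-1))/2 = (Q + 1)/2 = (1 + Q)/2 = ½ + Q/2)
J(w, y) = -203/2 (J(w, y) = -104 + (½ + (½)*4) = -104 + (½ + 2) = -104 + 5/2 = -203/2)
T(z) = -386*z + 2*z² (T(z) = 2*((z² - 194*z) + z) = 2*(z² - 193*z) = -386*z + 2*z²)
C = 72144 (C = 2*(-51)*(-193 - 51) + 47256 = 2*(-51)*(-244) + 47256 = 24888 + 47256 = 72144)
C/J(-300, -211) = 72144/(-203/2) = 72144*(-2/203) = -144288/203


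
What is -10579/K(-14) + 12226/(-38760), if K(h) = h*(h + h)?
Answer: -51854329/1899240 ≈ -27.303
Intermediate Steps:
K(h) = 2*h² (K(h) = h*(2*h) = 2*h²)
-10579/K(-14) + 12226/(-38760) = -10579/(2*(-14)²) + 12226/(-38760) = -10579/(2*196) + 12226*(-1/38760) = -10579/392 - 6113/19380 = -51854329/1899240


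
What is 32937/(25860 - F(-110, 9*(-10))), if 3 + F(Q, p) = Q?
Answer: 32937/25973 ≈ 1.2681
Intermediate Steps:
F(Q, p) = -3 + Q
32937/(25860 - F(-110, 9*(-10))) = 32937/(25860 - (-3 - 110)) = 32937/(25860 - 1*(-113)) = 32937/(25860 + 113) = 32937/25973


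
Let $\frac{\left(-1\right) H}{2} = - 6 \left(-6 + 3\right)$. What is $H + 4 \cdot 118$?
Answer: $436$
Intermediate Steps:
$H = -36$ ($H = - 2 \left(- 6 \left(-6 + 3\right)\right) = - 2 \left(\left(-6\right) \left(-3\right)\right) = \left(-2\right) 18 = -36$)
$H + 4 \cdot 118 = -36 + 4 \cdot 118 = -36 + 472 = 436$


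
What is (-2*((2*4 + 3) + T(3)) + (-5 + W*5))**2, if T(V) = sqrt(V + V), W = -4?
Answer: 2233 + 188*sqrt(6) ≈ 2693.5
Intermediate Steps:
T(V) = sqrt(2)*sqrt(V) (T(V) = sqrt(2*V) = sqrt(2)*sqrt(V))
(-2*((2*4 + 3) + T(3)) + (-5 + W*5))**2 = (-2*((2*4 + 3) + sqrt(2)*sqrt(3)) + (-5 - 4*5))**2 = (-2*((8 + 3) + sqrt(6)) + (-5 - 20))**2 = (-2*(11 + sqrt(6)) - 25)**2 = ((-22 - 2*sqrt(6)) - 25)**2 = (-47 - 2*sqrt(6))**2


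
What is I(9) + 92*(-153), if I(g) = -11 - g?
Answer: -14096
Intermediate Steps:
I(9) + 92*(-153) = (-11 - 1*9) + 92*(-153) = (-11 - 9) - 14076 = -20 - 14076 = -14096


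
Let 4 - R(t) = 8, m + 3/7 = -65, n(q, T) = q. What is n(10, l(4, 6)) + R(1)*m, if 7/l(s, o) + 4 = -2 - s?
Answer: 1902/7 ≈ 271.71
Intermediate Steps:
l(s, o) = 7/(-6 - s) (l(s, o) = 7/(-4 + (-2 - s)) = 7/(-6 - s))
m = -458/7 (m = -3/7 - 65 = -458/7 ≈ -65.429)
R(t) = -4 (R(t) = 4 - 1*8 = 4 - 8 = -4)
n(10, l(4, 6)) + R(1)*m = 10 - 4*(-458/7) = 10 + 1832/7 = 1902/7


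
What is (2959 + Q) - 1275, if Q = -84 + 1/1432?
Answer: 2291201/1432 ≈ 1600.0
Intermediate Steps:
Q = -120287/1432 (Q = -84 + 1/1432 = -120287/1432 ≈ -83.999)
(2959 + Q) - 1275 = (2959 - 120287/1432) - 1275 = 4117001/1432 - 1275 = 2291201/1432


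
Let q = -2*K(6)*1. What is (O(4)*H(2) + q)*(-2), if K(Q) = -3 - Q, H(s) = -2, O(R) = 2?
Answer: -28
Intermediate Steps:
q = 18 (q = -2*(-3 - 1*6)*1 = -2*(-3 - 6)*1 = -2*(-9)*1 = 18*1 = 18)
(O(4)*H(2) + q)*(-2) = (2*(-2) + 18)*(-2) = (-4 + 18)*(-2) = 14*(-2) = -28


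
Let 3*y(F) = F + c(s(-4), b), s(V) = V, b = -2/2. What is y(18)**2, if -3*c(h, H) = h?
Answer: 3364/81 ≈ 41.531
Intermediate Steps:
b = -1 (b = -2*1/2 = -1)
c(h, H) = -h/3
y(F) = 4/9 + F/3 (y(F) = (F - 1/3*(-4))/3 = (F + 4/3)/3 = (4/3 + F)/3 = 4/9 + F/3)
y(18)**2 = (4/9 + (1/3)*18)**2 = (4/9 + 6)**2 = (58/9)**2 = 3364/81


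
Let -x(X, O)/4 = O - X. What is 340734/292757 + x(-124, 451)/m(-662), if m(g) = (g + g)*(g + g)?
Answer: 149156295821/128298998708 ≈ 1.1626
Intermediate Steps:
x(X, O) = -4*O + 4*X (x(X, O) = -4*(O - X) = -4*O + 4*X)
m(g) = 4*g² (m(g) = (2*g)*(2*g) = 4*g²)
340734/292757 + x(-124, 451)/m(-662) = 340734/292757 + (-4*451 + 4*(-124))/((4*(-662)²)) = 340734*(1/292757) + (-1804 - 496)/((4*438244)) = 340734/292757 - 2300/1752976 = 340734/292757 - 2300*1/1752976 = 340734/292757 - 575/438244 = 149156295821/128298998708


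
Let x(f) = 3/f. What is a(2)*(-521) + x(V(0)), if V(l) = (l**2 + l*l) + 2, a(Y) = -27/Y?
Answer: 7035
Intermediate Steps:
V(l) = 2 + 2*l**2 (V(l) = (l**2 + l**2) + 2 = 2*l**2 + 2 = 2 + 2*l**2)
a(2)*(-521) + x(V(0)) = -27/2*(-521) + 3/(2 + 2*0**2) = -27*1/2*(-521) + 3/(2 + 2*0) = -27/2*(-521) + 3/(2 + 0) = 14067/2 + 3/2 = 7035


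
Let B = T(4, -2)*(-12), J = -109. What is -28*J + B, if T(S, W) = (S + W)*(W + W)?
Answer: 3148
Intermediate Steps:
T(S, W) = 2*W*(S + W) (T(S, W) = (S + W)*(2*W) = 2*W*(S + W))
B = 96 (B = (2*(-2)*(4 - 2))*(-12) = (2*(-2)*2)*(-12) = -8*(-12) = 96)
-28*J + B = -28*(-109) + 96 = 3052 + 96 = 3148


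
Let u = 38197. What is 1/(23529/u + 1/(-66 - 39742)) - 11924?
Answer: -11166548351964/936604235 ≈ -11922.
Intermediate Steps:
1/(23529/u + 1/(-66 - 39742)) - 11924 = 1/(23529/38197 + 1/(-66 - 39742)) - 11924 = 1/(23529*(1/38197) + 1/(-39808)) - 11924 = 1/(23529/38197 - 1/39808) - 11924 = 1/(936604235/1520546176) - 11924 = 1520546176/936604235 - 11924 = -11166548351964/936604235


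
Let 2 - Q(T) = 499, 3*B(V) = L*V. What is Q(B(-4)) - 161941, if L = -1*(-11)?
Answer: -162438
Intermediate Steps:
L = 11
B(V) = 11*V/3 (B(V) = (11*V)/3 = 11*V/3)
Q(T) = -497 (Q(T) = 2 - 1*499 = 2 - 499 = -497)
Q(B(-4)) - 161941 = -497 - 161941 = -162438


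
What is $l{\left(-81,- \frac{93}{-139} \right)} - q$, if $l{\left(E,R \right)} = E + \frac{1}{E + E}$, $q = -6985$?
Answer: $\frac{1118447}{162} \approx 6904.0$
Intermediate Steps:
$l{\left(E,R \right)} = E + \frac{1}{2 E}$
$l{\left(-81,- \frac{93}{-139} \right)} - q = \left(-81 + \frac{1}{2 \left(-81\right)}\right) - -6985 = \left(-81 + \frac{1}{2} \left(- \frac{1}{81}\right)\right) + 6985 = \left(-81 - \frac{1}{162}\right) + 6985 = - \frac{13123}{162} + 6985 = \frac{1118447}{162}$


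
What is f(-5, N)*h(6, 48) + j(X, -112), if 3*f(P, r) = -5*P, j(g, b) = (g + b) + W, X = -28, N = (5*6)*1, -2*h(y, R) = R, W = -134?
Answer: -474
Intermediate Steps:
h(y, R) = -R/2
N = 30 (N = 30*1 = 30)
j(g, b) = -134 + b + g (j(g, b) = (g + b) - 134 = (b + g) - 134 = -134 + b + g)
f(P, r) = -5*P/3 (f(P, r) = (-5*P)/3 = -5*P/3)
f(-5, N)*h(6, 48) + j(X, -112) = (-5/3*(-5))*(-½*48) + (-134 - 112 - 28) = (25/3)*(-24) - 274 = -200 - 274 = -474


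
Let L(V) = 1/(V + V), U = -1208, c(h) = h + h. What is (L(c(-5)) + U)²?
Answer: 583753921/400 ≈ 1.4594e+6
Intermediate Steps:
c(h) = 2*h
L(V) = 1/(2*V)
(L(c(-5)) + U)² = (1/(2*((2*(-5)))) - 1208)² = ((½)/(-10) - 1208)² = ((½)*(-⅒) - 1208)² = (-1/20 - 1208)² = (-24161/20)² = 583753921/400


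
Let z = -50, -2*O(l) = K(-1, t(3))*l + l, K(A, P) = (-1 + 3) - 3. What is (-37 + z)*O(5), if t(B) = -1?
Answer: 0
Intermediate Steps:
K(A, P) = -1 (K(A, P) = 2 - 3 = -1)
O(l) = 0 (O(l) = -(-l + l)/2 = -½*0 = 0)
(-37 + z)*O(5) = (-37 - 50)*0 = -87*0 = 0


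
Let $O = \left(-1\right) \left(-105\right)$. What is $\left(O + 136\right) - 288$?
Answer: $-47$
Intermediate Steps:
$O = 105$
$\left(O + 136\right) - 288 = \left(105 + 136\right) - 288 = 241 - 288 = -47$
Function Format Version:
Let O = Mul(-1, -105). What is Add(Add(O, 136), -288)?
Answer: -47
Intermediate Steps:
O = 105
Add(Add(O, 136), -288) = Add(Add(105, 136), -288) = Add(241, -288) = -47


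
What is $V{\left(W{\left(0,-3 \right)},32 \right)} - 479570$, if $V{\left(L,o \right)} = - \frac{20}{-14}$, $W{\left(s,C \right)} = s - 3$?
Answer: $- \frac{3356980}{7} \approx -4.7957 \cdot 10^{5}$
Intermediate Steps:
$W{\left(s,C \right)} = -3 + s$
$V{\left(L,o \right)} = \frac{10}{7}$ ($V{\left(L,o \right)} = \left(-20\right) \left(- \frac{1}{14}\right) = \frac{10}{7}$)
$V{\left(W{\left(0,-3 \right)},32 \right)} - 479570 = \frac{10}{7} - 479570 = - \frac{3356980}{7}$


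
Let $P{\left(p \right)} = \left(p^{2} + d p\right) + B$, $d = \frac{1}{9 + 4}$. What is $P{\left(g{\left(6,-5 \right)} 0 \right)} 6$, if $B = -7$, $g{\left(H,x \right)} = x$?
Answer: $-42$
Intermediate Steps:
$d = \frac{1}{13} \approx 0.076923$
$P{\left(p \right)} = -7 + p^{2} + \frac{p}{13}$ ($P{\left(p \right)} = \left(p^{2} + \frac{p}{13}\right) - 7 = -7 + p^{2} + \frac{p}{13}$)
$P{\left(g{\left(6,-5 \right)} 0 \right)} 6 = \left(-7 + \left(\left(-5\right) 0\right)^{2} + \frac{\left(-5\right) 0}{13}\right) 6 = \left(-7 + 0^{2} + \frac{1}{13} \cdot 0\right) 6 = \left(-7 + 0 + 0\right) 6 = \left(-7\right) 6 = -42$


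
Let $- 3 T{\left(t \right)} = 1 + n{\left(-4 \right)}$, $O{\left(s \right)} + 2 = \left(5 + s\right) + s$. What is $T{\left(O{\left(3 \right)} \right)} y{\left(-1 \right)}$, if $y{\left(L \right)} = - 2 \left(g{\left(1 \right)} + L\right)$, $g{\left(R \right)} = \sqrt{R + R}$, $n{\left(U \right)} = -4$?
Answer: $2 - 2 \sqrt{2} \approx -0.82843$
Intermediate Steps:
$O{\left(s \right)} = 3 + 2 s$ ($O{\left(s \right)} = -2 + \left(\left(5 + s\right) + s\right) = -2 + \left(5 + 2 s\right) = 3 + 2 s$)
$g{\left(R \right)} = \sqrt{2} \sqrt{R}$ ($g{\left(R \right)} = \sqrt{2 R} = \sqrt{2} \sqrt{R}$)
$T{\left(t \right)} = 1$ ($T{\left(t \right)} = - \frac{1 - 4}{3} = \left(- \frac{1}{3}\right) \left(-3\right) = 1$)
$y{\left(L \right)} = - 2 L - 2 \sqrt{2}$ ($y{\left(L \right)} = - 2 \left(\sqrt{2} \sqrt{1} + L\right) = - 2 \left(\sqrt{2} \cdot 1 + L\right) = - 2 \left(\sqrt{2} + L\right) = - 2 \left(L + \sqrt{2}\right) = - 2 L - 2 \sqrt{2}$)
$T{\left(O{\left(3 \right)} \right)} y{\left(-1 \right)} = 1 \left(\left(-2\right) \left(-1\right) - 2 \sqrt{2}\right) = 1 \left(2 - 2 \sqrt{2}\right) = 2 - 2 \sqrt{2}$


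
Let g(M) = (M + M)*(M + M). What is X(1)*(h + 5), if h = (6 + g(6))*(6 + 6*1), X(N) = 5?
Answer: 9025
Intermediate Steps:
g(M) = 4*M**2 (g(M) = (2*M)*(2*M) = 4*M**2)
h = 1800 (h = (6 + 4*6**2)*(6 + 6*1) = (6 + 4*36)*(6 + 6) = (6 + 144)*12 = 150*12 = 1800)
X(1)*(h + 5) = 5*(1800 + 5) = 5*1805 = 9025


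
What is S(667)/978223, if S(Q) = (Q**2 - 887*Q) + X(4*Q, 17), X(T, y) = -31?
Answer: -146771/978223 ≈ -0.15004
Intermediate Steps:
S(Q) = -31 + Q**2 - 887*Q (S(Q) = (Q**2 - 887*Q) - 31 = -31 + Q**2 - 887*Q)
S(667)/978223 = (-31 + 667**2 - 887*667)/978223 = (-31 + 444889 - 591629)*(1/978223) = -146771*1/978223 = -146771/978223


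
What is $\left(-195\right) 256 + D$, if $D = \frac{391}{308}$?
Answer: $- \frac{15374969}{308} \approx -49919.0$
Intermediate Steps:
$D = \frac{391}{308}$ ($D = 391 \cdot \frac{1}{308} = \frac{391}{308} \approx 1.2695$)
$\left(-195\right) 256 + D = \left(-195\right) 256 + \frac{391}{308} = -49920 + \frac{391}{308} = - \frac{15374969}{308}$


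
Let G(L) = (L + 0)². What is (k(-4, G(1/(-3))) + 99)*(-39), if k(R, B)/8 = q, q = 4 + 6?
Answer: -6981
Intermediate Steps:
G(L) = L²
q = 10
k(R, B) = 80 (k(R, B) = 8*10 = 80)
(k(-4, G(1/(-3))) + 99)*(-39) = (80 + 99)*(-39) = 179*(-39) = -6981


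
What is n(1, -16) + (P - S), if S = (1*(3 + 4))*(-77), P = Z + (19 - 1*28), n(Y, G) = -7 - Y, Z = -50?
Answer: 472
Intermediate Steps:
P = -59 (P = -50 + (19 - 1*28) = -50 + (19 - 28) = -50 - 9 = -59)
S = -539 (S = (1*7)*(-77) = 7*(-77) = -539)
n(1, -16) + (P - S) = (-7 - 1*1) + (-59 - 1*(-539)) = (-7 - 1) + (-59 + 539) = -8 + 480 = 472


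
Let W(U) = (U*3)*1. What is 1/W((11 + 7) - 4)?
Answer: 1/42 ≈ 0.023810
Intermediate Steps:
W(U) = 3*U (W(U) = (3*U)*1 = 3*U)
1/W((11 + 7) - 4) = 1/(3*((11 + 7) - 4)) = 1/(3*(18 - 4)) = 1/(3*14) = 1/42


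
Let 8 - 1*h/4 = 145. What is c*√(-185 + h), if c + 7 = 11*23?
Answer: 246*I*√733 ≈ 6660.2*I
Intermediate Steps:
h = -548 (h = 32 - 4*145 = 32 - 580 = -548)
c = 246 (c = -7 + 11*23 = -7 + 253 = 246)
c*√(-185 + h) = 246*√(-185 - 548) = 246*√(-733) = 246*(I*√733) = 246*I*√733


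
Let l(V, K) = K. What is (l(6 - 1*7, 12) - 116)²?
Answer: 10816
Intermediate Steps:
(l(6 - 1*7, 12) - 116)² = (12 - 116)² = (-104)² = 10816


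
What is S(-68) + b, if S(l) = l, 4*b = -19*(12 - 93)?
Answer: 1267/4 ≈ 316.75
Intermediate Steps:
b = 1539/4 (b = (-19*(12 - 93))/4 = (-19*(-81))/4 = (¼)*1539 = 1539/4 ≈ 384.75)
S(-68) + b = -68 + 1539/4 = 1267/4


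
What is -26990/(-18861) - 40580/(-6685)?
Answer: 189161506/25217157 ≈ 7.5013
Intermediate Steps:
-26990/(-18861) - 40580/(-6685) = -26990*(-1/18861) - 40580*(-1/6685) = 26990/18861 + 8116/1337 = 189161506/25217157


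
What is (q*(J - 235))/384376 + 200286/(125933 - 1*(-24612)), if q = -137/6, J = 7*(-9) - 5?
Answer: 156053354237/115731769840 ≈ 1.3484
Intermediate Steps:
J = -68 (J = -63 - 5 = -68)
q = -137/6 (q = -137*⅙ = -137/6 ≈ -22.833)
(q*(J - 235))/384376 + 200286/(125933 - 1*(-24612)) = -137*(-68 - 235)/6/384376 + 200286/(125933 - 1*(-24612)) = -137/6*(-303)*(1/384376) + 200286/(125933 + 24612) = (13837/2)*(1/384376) + 200286/150545 = 13837/768752 + 200286*(1/150545) = 13837/768752 + 200286/150545 = 156053354237/115731769840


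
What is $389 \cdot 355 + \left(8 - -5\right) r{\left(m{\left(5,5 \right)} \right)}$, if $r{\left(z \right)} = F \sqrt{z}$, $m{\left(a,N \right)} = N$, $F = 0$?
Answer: $138095$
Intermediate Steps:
$r{\left(z \right)} = 0$ ($r{\left(z \right)} = 0 \sqrt{z} = 0$)
$389 \cdot 355 + \left(8 - -5\right) r{\left(m{\left(5,5 \right)} \right)} = 389 \cdot 355 + \left(8 - -5\right) 0 = 138095 + \left(8 + 5\right) 0 = 138095 + 13 \cdot 0 = 138095 + 0 = 138095$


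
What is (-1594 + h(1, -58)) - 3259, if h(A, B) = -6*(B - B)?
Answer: -4853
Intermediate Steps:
h(A, B) = 0 (h(A, B) = -6*0 = 0)
(-1594 + h(1, -58)) - 3259 = (-1594 + 0) - 3259 = -1594 - 3259 = -4853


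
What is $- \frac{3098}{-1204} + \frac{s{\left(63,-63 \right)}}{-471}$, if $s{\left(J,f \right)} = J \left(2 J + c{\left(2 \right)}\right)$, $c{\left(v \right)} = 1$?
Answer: $- \frac{1362341}{94514} \approx -14.414$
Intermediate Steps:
$s{\left(J,f \right)} = J \left(1 + 2 J\right)$ ($s{\left(J,f \right)} = J \left(2 J + 1\right) = J \left(1 + 2 J\right)$)
$- \frac{3098}{-1204} + \frac{s{\left(63,-63 \right)}}{-471} = - \frac{3098}{-1204} + \frac{63 \left(1 + 2 \cdot 63\right)}{-471} = \left(-3098\right) \left(- \frac{1}{1204}\right) + 63 \left(1 + 126\right) \left(- \frac{1}{471}\right) = \frac{1549}{602} + 63 \cdot 127 \left(- \frac{1}{471}\right) = \frac{1549}{602} + 8001 \left(- \frac{1}{471}\right) = \frac{1549}{602} - \frac{2667}{157} = - \frac{1362341}{94514}$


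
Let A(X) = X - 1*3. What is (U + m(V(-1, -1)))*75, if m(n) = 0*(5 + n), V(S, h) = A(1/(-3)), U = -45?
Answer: -3375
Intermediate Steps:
A(X) = -3 + X (A(X) = X - 3 = -3 + X)
V(S, h) = -10/3 (V(S, h) = -3 + 1/(-3) = -3 - 1/3 = -10/3)
m(n) = 0
(U + m(V(-1, -1)))*75 = (-45 + 0)*75 = -45*75 = -3375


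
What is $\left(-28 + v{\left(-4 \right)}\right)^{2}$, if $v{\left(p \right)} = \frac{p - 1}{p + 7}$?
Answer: $\frac{7921}{9} \approx 880.11$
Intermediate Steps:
$v{\left(p \right)} = \frac{-1 + p}{7 + p}$
$\left(-28 + v{\left(-4 \right)}\right)^{2} = \left(-28 + \frac{-1 - 4}{7 - 4}\right)^{2} = \left(-28 + \frac{1}{3} \left(-5\right)\right)^{2} = \left(-28 - \frac{5}{3}\right)^{2} = \left(- \frac{89}{3}\right)^{2} = \frac{7921}{9}$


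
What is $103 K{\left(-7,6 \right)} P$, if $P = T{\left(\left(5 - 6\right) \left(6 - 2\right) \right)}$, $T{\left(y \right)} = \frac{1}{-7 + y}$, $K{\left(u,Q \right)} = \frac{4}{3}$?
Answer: $- \frac{412}{33} \approx -12.485$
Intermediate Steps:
$K{\left(u,Q \right)} = \frac{4}{3}$ ($K{\left(u,Q \right)} = 4 \cdot \frac{1}{3} = \frac{4}{3}$)
$P = - \frac{1}{11}$ ($P = \frac{1}{-7 + \left(5 - 6\right) \left(6 - 2\right)} = \frac{1}{-7 - 4} = \frac{1}{-11} = - \frac{1}{11} \approx -0.090909$)
$103 K{\left(-7,6 \right)} P = 103 \cdot \frac{4}{3} \left(- \frac{1}{11}\right) = \frac{412}{3} \left(- \frac{1}{11}\right) = - \frac{412}{33}$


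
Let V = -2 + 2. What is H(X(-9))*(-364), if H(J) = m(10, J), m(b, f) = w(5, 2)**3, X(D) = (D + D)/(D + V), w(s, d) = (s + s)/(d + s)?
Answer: -52000/49 ≈ -1061.2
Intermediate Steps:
w(s, d) = 2*s/(d + s) (w(s, d) = (2*s)/(d + s) = 2*s/(d + s))
V = 0
X(D) = 2 (X(D) = (D + D)/(D + 0) = (2*D)/D = 2)
m(b, f) = 1000/343 (m(b, f) = (2*5/(2 + 5))**3 = (2*5/7)**3 = (2*5*(1/7))**3 = (10/7)**3 = 1000/343)
H(J) = 1000/343
H(X(-9))*(-364) = (1000/343)*(-364) = -52000/49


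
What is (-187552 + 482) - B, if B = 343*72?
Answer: -211766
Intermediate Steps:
B = 24696
(-187552 + 482) - B = (-187552 + 482) - 1*24696 = -187070 - 24696 = -211766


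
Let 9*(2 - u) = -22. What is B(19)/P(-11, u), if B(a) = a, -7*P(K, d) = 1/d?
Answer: -5320/9 ≈ -591.11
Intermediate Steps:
u = 40/9 (u = 2 - 1/9*(-22) = 2 + 22/9 = 40/9 ≈ 4.4444)
P(K, d) = -1/(7*d)
B(19)/P(-11, u) = 19/((-1/(7*40/9))) = 19/((-1/7*9/40)) = 19/(-9/280) = 19*(-280/9) = -5320/9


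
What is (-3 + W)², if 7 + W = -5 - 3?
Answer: 324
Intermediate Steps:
W = -15 (W = -7 + (-5 - 3) = -7 - 8 = -15)
(-3 + W)² = (-3 - 15)² = (-18)² = 324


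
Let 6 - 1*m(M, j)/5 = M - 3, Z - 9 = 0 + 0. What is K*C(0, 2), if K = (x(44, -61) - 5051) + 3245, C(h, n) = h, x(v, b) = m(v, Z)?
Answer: 0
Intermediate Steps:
Z = 9 (Z = 9 + (0 + 0) = 9 + 0 = 9)
m(M, j) = 45 - 5*M (m(M, j) = 30 - 5*(M - 3) = 30 - 5*(-3 + M) = 30 + (15 - 5*M) = 45 - 5*M)
x(v, b) = 45 - 5*v
K = -1981 (K = ((45 - 5*44) - 5051) + 3245 = ((45 - 220) - 5051) + 3245 = (-175 - 5051) + 3245 = -5226 + 3245 = -1981)
K*C(0, 2) = -1981*0 = 0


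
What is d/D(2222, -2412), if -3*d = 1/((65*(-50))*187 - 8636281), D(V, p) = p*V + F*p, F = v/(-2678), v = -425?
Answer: -1339/199028651394912678 ≈ -6.7277e-15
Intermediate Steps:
F = 425/2678 (F = -425/(-2678) = -425*(-1/2678) = 425/2678 ≈ 0.15870)
D(V, p) = 425*p/2678 + V*p (D(V, p) = p*V + 425*p/2678 = V*p + 425*p/2678 = 425*p/2678 + V*p)
d = 1/27732093 (d = -1/(3*((65*(-50))*187 - 8636281)) = -1/(3*(-3250*187 - 8636281)) = -1/(3*(-607750 - 8636281)) = -⅓/(-9244031) = -⅓*(-1/9244031) = 1/27732093 ≈ 3.6059e-8)
d/D(2222, -2412) = 1/(27732093*(((1/2678)*(-2412)*(425 + 2678*2222)))) = 1/(27732093*(((1/2678)*(-2412)*(425 + 5950516)))) = 1/(27732093*(((1/2678)*(-2412)*5950941))) = 1/(27732093*(-7176834846/1339)) = (1/27732093)*(-1339/7176834846) = -1339/199028651394912678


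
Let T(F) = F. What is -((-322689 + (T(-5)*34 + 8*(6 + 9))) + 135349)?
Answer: 187390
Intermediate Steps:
-((-322689 + (T(-5)*34 + 8*(6 + 9))) + 135349) = -((-322689 + (-5*34 + 8*(6 + 9))) + 135349) = -((-322689 + (-170 + 8*15)) + 135349) = -((-322689 + (-170 + 120)) + 135349) = -((-322689 - 50) + 135349) = -(-322739 + 135349) = -1*(-187390) = 187390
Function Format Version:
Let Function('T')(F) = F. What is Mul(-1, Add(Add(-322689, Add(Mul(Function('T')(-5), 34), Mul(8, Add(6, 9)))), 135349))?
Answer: 187390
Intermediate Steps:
Mul(-1, Add(Add(-322689, Add(Mul(Function('T')(-5), 34), Mul(8, Add(6, 9)))), 135349)) = Mul(-1, Add(Add(-322689, Add(Mul(-5, 34), Mul(8, Add(6, 9)))), 135349)) = Mul(-1, Add(Add(-322689, Add(-170, Mul(8, 15))), 135349)) = Mul(-1, Add(Add(-322689, Add(-170, 120)), 135349)) = Mul(-1, Add(Add(-322689, -50), 135349)) = Mul(-1, Add(-322739, 135349)) = Mul(-1, -187390) = 187390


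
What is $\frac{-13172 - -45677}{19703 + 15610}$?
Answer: $\frac{10835}{11771} \approx 0.92048$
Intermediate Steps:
$\frac{-13172 - -45677}{19703 + 15610} = \frac{-13172 + 45677}{35313} = 32505 \cdot \frac{1}{35313} = \frac{10835}{11771}$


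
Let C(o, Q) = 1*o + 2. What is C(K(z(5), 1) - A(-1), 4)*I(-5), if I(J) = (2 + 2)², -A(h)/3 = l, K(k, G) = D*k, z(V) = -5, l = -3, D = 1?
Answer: -192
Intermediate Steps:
K(k, G) = k (K(k, G) = 1*k = k)
A(h) = 9 (A(h) = -3*(-3) = 9)
C(o, Q) = 2 + o (C(o, Q) = o + 2 = 2 + o)
I(J) = 16 (I(J) = 4² = 16)
C(K(z(5), 1) - A(-1), 4)*I(-5) = (2 + (-5 - 1*9))*16 = (2 + (-5 - 9))*16 = (2 - 14)*16 = -12*16 = -192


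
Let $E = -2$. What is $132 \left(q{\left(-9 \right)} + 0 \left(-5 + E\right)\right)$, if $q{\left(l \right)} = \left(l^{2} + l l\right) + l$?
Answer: $20196$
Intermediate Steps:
$q{\left(l \right)} = l + 2 l^{2}$ ($q{\left(l \right)} = \left(l^{2} + l^{2}\right) + l = 2 l^{2} + l = l + 2 l^{2}$)
$132 \left(q{\left(-9 \right)} + 0 \left(-5 + E\right)\right) = 132 \left(- 9 \left(1 + 2 \left(-9\right)\right) + 0 \left(-5 - 2\right)\right) = 132 \left(- 9 \left(1 - 18\right) + 0 \left(-7\right)\right) = 132 \left(\left(-9\right) \left(-17\right) + 0\right) = 132 \left(153 + 0\right) = 132 \cdot 153 = 20196$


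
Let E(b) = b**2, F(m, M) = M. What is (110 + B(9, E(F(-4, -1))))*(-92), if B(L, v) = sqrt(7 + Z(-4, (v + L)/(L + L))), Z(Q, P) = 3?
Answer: -10120 - 92*sqrt(10) ≈ -10411.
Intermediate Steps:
B(L, v) = sqrt(10) (B(L, v) = sqrt(7 + 3) = sqrt(10))
(110 + B(9, E(F(-4, -1))))*(-92) = (110 + sqrt(10))*(-92) = -10120 - 92*sqrt(10)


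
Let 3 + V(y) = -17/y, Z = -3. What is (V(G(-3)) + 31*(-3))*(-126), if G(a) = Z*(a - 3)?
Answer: 12215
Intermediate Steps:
G(a) = 9 - 3*a (G(a) = -3*(a - 3) = -3*(-3 + a) = 9 - 3*a)
V(y) = -3 - 17/y
(V(G(-3)) + 31*(-3))*(-126) = ((-3 - 17/(9 - 3*(-3))) + 31*(-3))*(-126) = ((-3 - 17/(9 + 9)) - 93)*(-126) = ((-3 - 17/18) - 93)*(-126) = (-71/18 - 93)*(-126) = -1745/18*(-126) = 12215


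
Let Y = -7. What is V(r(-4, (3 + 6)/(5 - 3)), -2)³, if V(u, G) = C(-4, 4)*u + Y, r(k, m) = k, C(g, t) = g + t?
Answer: -343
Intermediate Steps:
V(u, G) = -7 (V(u, G) = (-4 + 4)*u - 7 = 0*u - 7 = 0 - 7 = -7)
V(r(-4, (3 + 6)/(5 - 3)), -2)³ = (-7)³ = -343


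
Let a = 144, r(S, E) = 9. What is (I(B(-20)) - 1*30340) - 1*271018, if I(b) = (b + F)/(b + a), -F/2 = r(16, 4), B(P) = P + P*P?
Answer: -78955615/262 ≈ -3.0136e+5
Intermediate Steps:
B(P) = P + P²
F = -18 (F = -2*9 = -18)
I(b) = (-18 + b)/(144 + b) (I(b) = (b - 18)/(b + 144) = (-18 + b)/(144 + b))
(I(B(-20)) - 1*30340) - 1*271018 = ((-18 - 20*(1 - 20))/(144 - 20*(1 - 20)) - 1*30340) - 1*271018 = ((-18 - 20*(-19))/(144 - 20*(-19)) - 30340) - 271018 = ((-18 + 380)/(144 + 380) - 30340) - 271018 = (362/524 - 30340) - 271018 = ((1/524)*362 - 30340) - 271018 = (181/262 - 30340) - 271018 = -7948899/262 - 271018 = -78955615/262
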